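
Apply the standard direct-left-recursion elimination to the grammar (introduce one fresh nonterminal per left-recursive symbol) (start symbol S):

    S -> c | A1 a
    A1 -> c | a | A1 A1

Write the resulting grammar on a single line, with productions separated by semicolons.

S -> c | A1 a; A1 -> c A1' | a A1'; A1' -> A1 A1' | ε

Directly left-recursive nonterminal: A1.
For A1: α = {A1}, β = {c, a}. Rewrite as A1 → β A1' and A1' → α A1' | ε.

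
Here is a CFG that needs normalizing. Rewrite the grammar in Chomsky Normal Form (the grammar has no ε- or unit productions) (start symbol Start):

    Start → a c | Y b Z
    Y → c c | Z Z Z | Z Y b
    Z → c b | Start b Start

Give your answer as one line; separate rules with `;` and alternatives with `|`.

Introduce a nonterminal for each terminal appearing in a rule of length ≥ 2: X1 → a, X2 → c, X3 → b.
Binarize each right-hand side of length ≥ 3 by chaining fresh nonterminals (Y1, Y2, …): affected rules were Start → Y X3 Z; Y → Z Z Z; Y → Z Y X3; Z → Start X3 Start.

Start → X1 X2 | Y Y1; Y → X2 X2 | Z Y2 | Z Y3; Z → X2 X3 | Start Y4; X1 → a; X2 → c; X3 → b; Y1 → X3 Z; Y2 → Z Z; Y3 → Y X3; Y4 → X3 Start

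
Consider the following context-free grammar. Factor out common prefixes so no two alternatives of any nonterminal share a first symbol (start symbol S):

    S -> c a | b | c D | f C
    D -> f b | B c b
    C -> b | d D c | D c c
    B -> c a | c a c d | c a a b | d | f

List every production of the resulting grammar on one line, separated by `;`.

S has alternatives sharing prefix 'c': factor to S → c S' with S' → a | D.
B has alternatives sharing prefix 'c a': factor to B → c a B' with B' → ε | c d | a b.

S -> b | f C | c S'; D -> f b | B c b; C -> b | d D c | D c c; B -> d | f | c a B'; S' -> a | D; B' -> ε | c d | a b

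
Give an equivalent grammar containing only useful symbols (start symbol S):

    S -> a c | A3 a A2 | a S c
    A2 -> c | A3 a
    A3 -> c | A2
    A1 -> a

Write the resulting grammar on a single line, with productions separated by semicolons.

Generating nonterminals: {A1, A2, A3, S}.
Reachable from S after that: {A2, A3, S}.
Removed useless symbols: {A1} and every production mentioning them.

S -> a c | A3 a A2 | a S c; A2 -> c | A3 a; A3 -> c | A2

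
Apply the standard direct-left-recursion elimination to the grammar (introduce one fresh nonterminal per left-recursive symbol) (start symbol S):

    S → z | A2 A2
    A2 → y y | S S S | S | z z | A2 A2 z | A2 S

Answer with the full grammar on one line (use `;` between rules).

S → z | A2 A2; A2 → y y A2' | S S S A2' | S A2' | z z A2'; A2' → A2 z A2' | S A2' | epsilon

Directly left-recursive nonterminal: A2.
For A2: α = {A2 z, S}, β = {y y, S S S, S, z z}. Rewrite as A2 → β A2' and A2' → α A2' | ε.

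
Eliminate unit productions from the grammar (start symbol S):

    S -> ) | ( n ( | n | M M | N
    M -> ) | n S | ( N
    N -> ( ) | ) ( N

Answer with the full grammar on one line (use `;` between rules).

S -> ) | ( n ( | n | M M | ( ) | ) ( N; M -> ) | n S | ( N; N -> ( ) | ) ( N

Unit pairs: S ⇒* {N}.
For each unit pair (A, B), copy every non-unit production of B to A, then drop all unit productions.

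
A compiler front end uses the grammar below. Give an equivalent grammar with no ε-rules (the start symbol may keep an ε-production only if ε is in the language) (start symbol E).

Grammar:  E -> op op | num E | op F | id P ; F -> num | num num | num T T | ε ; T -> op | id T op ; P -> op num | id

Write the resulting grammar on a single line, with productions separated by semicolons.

Nullable nonterminals: {F}.
ε ∉ L(G), so no ε-production is kept.
Expand every rule over subsets of its nullable positions: E → op F gives op F | op.

E -> op op | num E | op F | op | id P; F -> num | num num | num T T; T -> op | id T op; P -> op num | id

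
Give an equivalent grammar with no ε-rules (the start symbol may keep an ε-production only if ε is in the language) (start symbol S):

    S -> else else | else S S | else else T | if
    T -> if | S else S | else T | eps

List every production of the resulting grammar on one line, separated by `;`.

The nullable symbols are {T}.
ε ∉ L(G), so no ε-production is kept.
Expand every rule over subsets of its nullable positions: T → else T gives else T | else.

S -> else else | else S S | else else T | if; T -> if | S else S | else T | else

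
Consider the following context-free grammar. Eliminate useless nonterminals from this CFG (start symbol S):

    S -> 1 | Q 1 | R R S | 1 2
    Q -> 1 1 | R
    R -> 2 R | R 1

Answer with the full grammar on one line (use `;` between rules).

Generating nonterminals: {Q, S}.
Reachable from S after that: {Q, S}.
Removed useless symbols: {R} and every production mentioning them.

S -> 1 | Q 1 | 1 2; Q -> 1 1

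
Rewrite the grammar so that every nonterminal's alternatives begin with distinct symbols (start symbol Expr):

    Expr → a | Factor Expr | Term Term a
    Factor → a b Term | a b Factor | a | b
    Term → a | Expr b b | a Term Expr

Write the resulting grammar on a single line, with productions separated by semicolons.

Expr → a | Factor Expr | Term Term a; Factor → b | a Factor1; Term → Expr b b | a Term1; Factor1 → ε | b Factor11; Term1 → ε | Term Expr; Factor11 → Term | Factor

Factor has alternatives sharing prefix 'a': factor to Factor → a Factor1 with Factor1 → b Term | b Factor | ε.
Term has alternatives sharing prefix 'a': factor to Term → a Term1 with Term1 → ε | Term Expr.
Factor1 has alternatives sharing prefix 'b': factor to Factor1 → b Factor11 with Factor11 → Term | Factor.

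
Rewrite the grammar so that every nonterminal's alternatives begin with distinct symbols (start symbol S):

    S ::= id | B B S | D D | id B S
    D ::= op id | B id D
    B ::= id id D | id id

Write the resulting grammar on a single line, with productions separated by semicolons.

S ::= B B S | D D | id S'; D ::= op id | B id D; B ::= id id B'; S' ::= eps | B S; B' ::= D | eps

S has alternatives sharing prefix 'id': factor to S → id S' with S' → ε | B S.
B has alternatives sharing prefix 'id id': factor to B → id id B' with B' → D | ε.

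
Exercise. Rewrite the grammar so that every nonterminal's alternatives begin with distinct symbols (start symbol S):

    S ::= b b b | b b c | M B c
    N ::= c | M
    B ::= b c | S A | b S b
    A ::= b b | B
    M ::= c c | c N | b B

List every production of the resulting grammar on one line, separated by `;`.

S has alternatives sharing prefix 'b b': factor to S → b b S' with S' → b | c.
B has alternatives sharing prefix 'b': factor to B → b B' with B' → c | S b.
M has alternatives sharing prefix 'c': factor to M → c M' with M' → c | N.

S ::= M B c | b b S'; N ::= c | M; B ::= S A | b B'; A ::= b b | B; M ::= b B | c M'; S' ::= b | c; B' ::= c | S b; M' ::= c | N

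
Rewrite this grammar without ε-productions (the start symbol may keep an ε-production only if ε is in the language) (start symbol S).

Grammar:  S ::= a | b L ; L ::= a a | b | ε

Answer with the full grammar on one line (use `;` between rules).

S ::= a | b L | b; L ::= a a | b

The nullable symbols are {L}.
ε ∉ L(G), so no ε-production is kept.
Add the nullable-subset variants: S → b L gives b L | b.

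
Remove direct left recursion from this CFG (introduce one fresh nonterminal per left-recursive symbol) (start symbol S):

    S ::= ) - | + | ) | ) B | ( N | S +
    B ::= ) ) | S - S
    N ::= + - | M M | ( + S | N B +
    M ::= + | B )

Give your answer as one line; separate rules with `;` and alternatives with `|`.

S ::= ) - S' | + S' | ) S' | ) B S' | ( N S'; B ::= ) ) | S - S; N ::= + - N' | M M N' | ( + S N'; M ::= + | B ); S' ::= + S' | ε; N' ::= B + N' | ε

Directly left-recursive nonterminals: S, N.
For S: α = {+}, β = {) -, +, ), ) B, ( N}. Rewrite as S → β S' and S' → α S' | ε.
For N: α = {B +}, β = {+ -, M M, ( + S}. Rewrite as N → β N' and N' → α N' | ε.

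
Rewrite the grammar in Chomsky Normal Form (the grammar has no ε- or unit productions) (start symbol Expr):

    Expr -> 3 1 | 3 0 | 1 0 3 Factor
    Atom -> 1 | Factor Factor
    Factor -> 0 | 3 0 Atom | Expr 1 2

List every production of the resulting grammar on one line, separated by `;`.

Introduce a nonterminal for each terminal appearing in a rule of length ≥ 2: X1 → 3, X2 → 1, X3 → 0, X4 → 2.
Binarize each right-hand side of length ≥ 3 by chaining fresh nonterminals (Y1, Y2, …): affected rules were Expr → X2 X3 X1 Factor; Factor → X1 X3 Atom; Factor → Expr X2 X4.

Expr -> X1 X2 | X1 X3 | X2 Y1; Atom -> 1 | Factor Factor; Factor -> 0 | X1 Y3 | Expr Y4; X1 -> 3; X2 -> 1; X3 -> 0; X4 -> 2; Y1 -> X3 Y2; Y2 -> X1 Factor; Y3 -> X3 Atom; Y4 -> X2 X4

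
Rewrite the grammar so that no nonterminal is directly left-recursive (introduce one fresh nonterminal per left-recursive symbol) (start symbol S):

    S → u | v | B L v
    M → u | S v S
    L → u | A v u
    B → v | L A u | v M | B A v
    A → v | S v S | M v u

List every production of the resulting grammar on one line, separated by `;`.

Directly left-recursive nonterminal: B.
For B: α = {A v}, β = {v, L A u, v M}. Rewrite as B → β B' and B' → α B' | ε.

S → u | v | B L v; M → u | S v S; L → u | A v u; B → v B' | L A u B' | v M B'; A → v | S v S | M v u; B' → A v B' | ε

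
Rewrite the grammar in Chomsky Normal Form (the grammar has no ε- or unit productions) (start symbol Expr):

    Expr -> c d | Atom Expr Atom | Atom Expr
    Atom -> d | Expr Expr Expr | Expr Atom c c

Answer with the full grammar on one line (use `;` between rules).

Expr -> X1 X2 | Atom Y1 | Atom Expr; Atom -> d | Expr Y2 | Expr Y3; X1 -> c; X2 -> d; Y1 -> Expr Atom; Y2 -> Expr Expr; Y3 -> Atom Y4; Y4 -> X1 X1

Introduce a nonterminal for each terminal appearing in a rule of length ≥ 2: X1 → c, X2 → d.
Binarize each right-hand side of length ≥ 3 by chaining fresh nonterminals (Y1, Y2, …): affected rules were Expr → Atom Expr Atom; Atom → Expr Expr Expr; Atom → Expr Atom X1 X1.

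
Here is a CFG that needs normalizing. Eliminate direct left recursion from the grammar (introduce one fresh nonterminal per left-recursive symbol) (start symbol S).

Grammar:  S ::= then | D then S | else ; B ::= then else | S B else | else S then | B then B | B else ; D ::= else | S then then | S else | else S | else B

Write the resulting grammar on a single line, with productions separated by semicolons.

Left recursion appears on B.
For B: α = {then B, else}, β = {then else, S B else, else S then}. Rewrite as B → β B' and B' → α B' | ε.

S ::= then | D then S | else; B ::= then else B' | S B else B' | else S then B'; D ::= else | S then then | S else | else S | else B; B' ::= then B B' | else B' | ε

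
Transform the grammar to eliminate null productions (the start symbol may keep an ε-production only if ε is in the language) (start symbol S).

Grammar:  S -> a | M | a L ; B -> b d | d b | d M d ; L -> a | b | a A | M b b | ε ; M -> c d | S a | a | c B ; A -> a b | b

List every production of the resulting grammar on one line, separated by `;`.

S -> a | M | a L; B -> b d | d b | d M d; L -> a | b | a A | M b b; M -> c d | S a | a | c B; A -> a b | b

Nullable set = {L}.
ε ∉ L(G), so no ε-production is kept.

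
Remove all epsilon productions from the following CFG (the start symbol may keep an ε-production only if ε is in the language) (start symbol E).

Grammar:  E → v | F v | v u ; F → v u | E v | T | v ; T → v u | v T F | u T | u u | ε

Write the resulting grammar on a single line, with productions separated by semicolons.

E → v | F v | v u; F → v u | E v | T | v; T → v u | v T F | v T | v F | v | u T | u | u u

The nullable symbols are {F, T}.
ε ∉ L(G), so no ε-production is kept.
Expand every rule over subsets of its nullable positions: T → v T F gives v T F | v T | v F | v. T → u T gives u T | u.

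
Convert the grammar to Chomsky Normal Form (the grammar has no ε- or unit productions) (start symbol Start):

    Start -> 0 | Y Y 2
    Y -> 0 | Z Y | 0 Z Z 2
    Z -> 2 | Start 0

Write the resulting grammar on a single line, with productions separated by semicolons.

Introduce a nonterminal for each terminal appearing in a rule of length ≥ 2: X1 → 2, X2 → 0.
Binarize each right-hand side of length ≥ 3 by chaining fresh nonterminals (Y1, Y2, …): affected rules were Start → Y Y X1; Y → X2 Z Z X1.

Start -> 0 | Y Y1; Y -> 0 | Z Y | X2 Y2; Z -> 2 | Start X2; X1 -> 2; X2 -> 0; Y1 -> Y X1; Y2 -> Z Y3; Y3 -> Z X1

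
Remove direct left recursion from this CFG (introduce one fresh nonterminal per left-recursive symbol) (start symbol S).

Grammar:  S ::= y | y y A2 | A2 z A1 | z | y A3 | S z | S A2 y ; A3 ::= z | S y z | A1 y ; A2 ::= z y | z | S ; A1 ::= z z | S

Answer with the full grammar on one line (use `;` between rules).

Left recursion appears on S.
For S: α = {z, A2 y}, β = {y, y y A2, A2 z A1, z, y A3}. Rewrite as S → β S' and S' → α S' | ε.

S ::= y S' | y y A2 S' | A2 z A1 S' | z S' | y A3 S'; A3 ::= z | S y z | A1 y; A2 ::= z y | z | S; A1 ::= z z | S; S' ::= z S' | A2 y S' | ε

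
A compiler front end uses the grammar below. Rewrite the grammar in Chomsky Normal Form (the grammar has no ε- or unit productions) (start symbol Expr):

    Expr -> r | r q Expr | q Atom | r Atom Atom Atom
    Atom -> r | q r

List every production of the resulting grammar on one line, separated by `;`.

Expr -> r | X1 Y1 | X2 Atom | X1 Y2; Atom -> r | X2 X1; X1 -> r; X2 -> q; Y1 -> X2 Expr; Y2 -> Atom Y3; Y3 -> Atom Atom

Introduce a nonterminal for each terminal appearing in a rule of length ≥ 2: X1 → r, X2 → q.
Binarize each right-hand side of length ≥ 3 by chaining fresh nonterminals (Y1, Y2, …): affected rules were Expr → X1 X2 Expr; Expr → X1 Atom Atom Atom.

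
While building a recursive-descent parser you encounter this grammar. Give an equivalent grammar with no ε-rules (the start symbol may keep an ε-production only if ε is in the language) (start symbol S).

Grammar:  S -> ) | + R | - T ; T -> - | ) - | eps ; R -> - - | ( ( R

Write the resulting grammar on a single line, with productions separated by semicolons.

The nullable symbols are {T}.
ε ∉ L(G), so no ε-production is kept.
Expand every rule over subsets of its nullable positions: S → - T gives - T | -.

S -> ) | + R | - T | -; T -> - | ) -; R -> - - | ( ( R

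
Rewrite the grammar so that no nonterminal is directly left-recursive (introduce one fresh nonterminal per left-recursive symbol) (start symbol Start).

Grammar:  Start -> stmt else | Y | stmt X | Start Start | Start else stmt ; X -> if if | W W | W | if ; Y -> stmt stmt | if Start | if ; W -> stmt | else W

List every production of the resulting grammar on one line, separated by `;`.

Left recursion appears on Start.
For Start: α = {Start, else stmt}, β = {stmt else, Y, stmt X}. Rewrite as Start → β Start1 and Start1 → α Start1 | ε.

Start -> stmt else Start1 | Y Start1 | stmt X Start1; X -> if if | W W | W | if; Y -> stmt stmt | if Start | if; W -> stmt | else W; Start1 -> Start Start1 | else stmt Start1 | ε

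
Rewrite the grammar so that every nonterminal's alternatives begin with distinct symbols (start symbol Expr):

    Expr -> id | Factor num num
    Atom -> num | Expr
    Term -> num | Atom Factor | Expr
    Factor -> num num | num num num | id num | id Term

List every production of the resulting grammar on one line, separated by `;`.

Expr -> id | Factor num num; Atom -> num | Expr; Term -> num | Atom Factor | Expr; Factor -> num num Factor1 | id Factor2; Factor1 -> ε | num; Factor2 -> num | Term

Factor has alternatives sharing prefix 'num num': factor to Factor → num num Factor1 with Factor1 → ε | num.
Factor has alternatives sharing prefix 'id': factor to Factor → id Factor2 with Factor2 → num | Term.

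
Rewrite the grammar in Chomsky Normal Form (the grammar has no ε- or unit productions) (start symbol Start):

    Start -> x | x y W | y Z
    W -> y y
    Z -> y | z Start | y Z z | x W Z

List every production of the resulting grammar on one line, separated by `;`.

Introduce a nonterminal for each terminal appearing in a rule of length ≥ 2: X1 → x, X2 → y, X3 → z.
Binarize each right-hand side of length ≥ 3 by chaining fresh nonterminals (Y1, Y2, …): affected rules were Start → X1 X2 W; Z → X2 Z X3; Z → X1 W Z.

Start -> x | X1 Y1 | X2 Z; W -> X2 X2; Z -> y | X3 Start | X2 Y2 | X1 Y3; X1 -> x; X2 -> y; X3 -> z; Y1 -> X2 W; Y2 -> Z X3; Y3 -> W Z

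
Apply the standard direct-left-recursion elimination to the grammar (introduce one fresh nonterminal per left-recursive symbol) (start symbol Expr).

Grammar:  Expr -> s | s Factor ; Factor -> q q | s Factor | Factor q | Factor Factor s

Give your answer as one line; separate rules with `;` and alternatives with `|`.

Directly left-recursive nonterminal: Factor.
For Factor: α = {q, Factor s}, β = {q q, s Factor}. Rewrite as Factor → β Factor1 and Factor1 → α Factor1 | ε.

Expr -> s | s Factor; Factor -> q q Factor1 | s Factor Factor1; Factor1 -> q Factor1 | Factor s Factor1 | ε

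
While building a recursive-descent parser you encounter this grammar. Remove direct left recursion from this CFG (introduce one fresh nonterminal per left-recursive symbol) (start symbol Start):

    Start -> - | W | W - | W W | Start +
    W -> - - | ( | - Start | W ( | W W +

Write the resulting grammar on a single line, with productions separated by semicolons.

Start -> - Start1 | W Start1 | W - Start1 | W W Start1; W -> - - W1 | ( W1 | - Start W1; Start1 -> + Start1 | ε; W1 -> ( W1 | W + W1 | ε

Start, W are directly left-recursive.
For Start: α = {+}, β = {-, W, W -, W W}. Rewrite as Start → β Start1 and Start1 → α Start1 | ε.
For W: α = {(, W +}, β = {- -, (, - Start}. Rewrite as W → β W1 and W1 → α W1 | ε.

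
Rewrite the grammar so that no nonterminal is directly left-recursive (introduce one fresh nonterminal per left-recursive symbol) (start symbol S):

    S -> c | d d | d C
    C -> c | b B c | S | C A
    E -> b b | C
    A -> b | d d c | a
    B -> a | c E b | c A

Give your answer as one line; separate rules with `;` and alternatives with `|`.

C is directly left-recursive.
For C: α = {A}, β = {c, b B c, S}. Rewrite as C → β C' and C' → α C' | ε.

S -> c | d d | d C; C -> c C' | b B c C' | S C'; E -> b b | C; A -> b | d d c | a; B -> a | c E b | c A; C' -> A C' | eps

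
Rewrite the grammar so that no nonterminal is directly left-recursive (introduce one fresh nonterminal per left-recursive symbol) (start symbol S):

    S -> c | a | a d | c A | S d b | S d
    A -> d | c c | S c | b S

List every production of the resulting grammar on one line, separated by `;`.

Directly left-recursive nonterminal: S.
For S: α = {d b, d}, β = {c, a, a d, c A}. Rewrite as S → β S' and S' → α S' | ε.

S -> c S' | a S' | a d S' | c A S'; A -> d | c c | S c | b S; S' -> d b S' | d S' | ε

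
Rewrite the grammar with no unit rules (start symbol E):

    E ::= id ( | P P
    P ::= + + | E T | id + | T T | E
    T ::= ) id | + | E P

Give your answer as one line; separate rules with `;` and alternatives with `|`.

E ::= id ( | P P; P ::= id ( | P P | + + | E T | id + | T T; T ::= ) id | + | E P

Unit pairs: P ⇒* {E}.
For every A with A ⇒* B via unit rules, add B's non-unit alternatives to A; then delete every rule of the form X → Y.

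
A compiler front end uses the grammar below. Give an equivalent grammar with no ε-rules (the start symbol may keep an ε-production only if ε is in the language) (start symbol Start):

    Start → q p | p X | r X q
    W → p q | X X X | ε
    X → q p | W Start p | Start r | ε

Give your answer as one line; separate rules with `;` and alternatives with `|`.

Start → q p | p X | p | r X q | r q; W → p q | X X X | X X | X; X → q p | W Start p | Start p | Start r

Nullable nonterminals: {W, X}.
ε ∉ L(G), so no ε-production is kept.
Add the nullable-subset variants: Start → p X gives p X | p. Start → r X q gives r X q | r q. W → X X X gives X X X | X X | X. X → W Start p gives W Start p | Start p.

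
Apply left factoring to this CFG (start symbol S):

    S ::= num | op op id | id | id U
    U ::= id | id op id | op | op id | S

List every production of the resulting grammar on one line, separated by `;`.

S has alternatives sharing prefix 'id': factor to S → id S' with S' → ε | U.
U has alternatives sharing prefix 'id': factor to U → id U' with U' → ε | op id.
U has alternatives sharing prefix 'op': factor to U → op U'' with U'' → ε | id.

S ::= num | op op id | id S'; U ::= S | id U' | op U''; S' ::= ε | U; U' ::= ε | op id; U'' ::= ε | id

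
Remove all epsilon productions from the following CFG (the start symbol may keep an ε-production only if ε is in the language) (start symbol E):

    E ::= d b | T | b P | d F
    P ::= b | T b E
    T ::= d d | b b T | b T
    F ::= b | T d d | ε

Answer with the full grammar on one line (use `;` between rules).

Nullable set = {F}.
ε ∉ L(G), so no ε-production is kept.
Add the nullable-subset variants: E → d F gives d F | d.

E ::= d b | T | b P | d F | d; P ::= b | T b E; T ::= d d | b b T | b T; F ::= b | T d d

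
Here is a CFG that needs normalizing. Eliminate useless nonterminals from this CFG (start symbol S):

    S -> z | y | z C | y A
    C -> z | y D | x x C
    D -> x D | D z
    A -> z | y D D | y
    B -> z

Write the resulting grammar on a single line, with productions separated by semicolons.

S -> z | y | z C | y A; C -> z | x x C; A -> z | y

Generating nonterminals: {A, B, C, S}.
Reachable from S after that: {A, C, S}.
Removed useless symbols: {B, D} and every production mentioning them.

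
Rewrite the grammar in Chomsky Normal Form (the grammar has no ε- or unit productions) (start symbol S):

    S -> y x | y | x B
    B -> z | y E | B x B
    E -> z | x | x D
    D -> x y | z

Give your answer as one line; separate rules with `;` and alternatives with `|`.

Introduce a nonterminal for each terminal appearing in a rule of length ≥ 2: X1 → y, X2 → x.
Binarize each right-hand side of length ≥ 3 by chaining fresh nonterminals (Y1, Y2, …): affected rules were B → B X2 B.

S -> X1 X2 | y | X2 B; B -> z | X1 E | B Y1; E -> z | x | X2 D; D -> X2 X1 | z; X1 -> y; X2 -> x; Y1 -> X2 B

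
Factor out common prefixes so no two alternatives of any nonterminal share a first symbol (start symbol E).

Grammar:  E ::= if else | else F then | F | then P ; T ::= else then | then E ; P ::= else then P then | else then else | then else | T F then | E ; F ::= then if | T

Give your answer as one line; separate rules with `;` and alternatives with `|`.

P has alternatives sharing prefix 'else then': factor to P → else then P' with P' → P then | else.

E ::= if else | else F then | F | then P; T ::= else then | then E; P ::= then else | T F then | E | else then P'; F ::= then if | T; P' ::= P then | else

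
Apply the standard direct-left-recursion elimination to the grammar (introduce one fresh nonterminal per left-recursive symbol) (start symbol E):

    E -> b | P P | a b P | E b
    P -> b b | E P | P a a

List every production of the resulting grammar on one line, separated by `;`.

E, P are directly left-recursive.
For E: α = {b}, β = {b, P P, a b P}. Rewrite as E → β E' and E' → α E' | ε.
For P: α = {a a}, β = {b b, E P}. Rewrite as P → β P' and P' → α P' | ε.

E -> b E' | P P E' | a b P E'; P -> b b P' | E P P'; E' -> b E' | ε; P' -> a a P' | ε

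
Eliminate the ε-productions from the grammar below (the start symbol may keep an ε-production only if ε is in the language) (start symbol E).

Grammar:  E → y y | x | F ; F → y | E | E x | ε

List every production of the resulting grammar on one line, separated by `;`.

E → y y | x | F | ε; F → y | E | E x | x

The nullable symbols are {E, F}.
ε ∈ L(G) since E is nullable, so keep E → ε.
For each production, add variants omitting each subset of nullable occurrences: F → E x gives E x | x.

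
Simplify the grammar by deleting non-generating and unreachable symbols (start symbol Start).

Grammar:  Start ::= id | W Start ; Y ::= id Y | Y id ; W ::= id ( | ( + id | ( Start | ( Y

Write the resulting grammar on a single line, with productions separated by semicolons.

Start ::= id | W Start; W ::= id ( | ( + id | ( Start

Generating nonterminals: {Start, W}.
Reachable from Start after that: {Start, W}.
Removed useless symbols: {Y} and every production mentioning them.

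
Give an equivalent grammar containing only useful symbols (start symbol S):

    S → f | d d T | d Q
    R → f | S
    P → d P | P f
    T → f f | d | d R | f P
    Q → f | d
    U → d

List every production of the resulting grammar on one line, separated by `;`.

S → f | d d T | d Q; R → f | S; T → f f | d | d R; Q → f | d

Generating nonterminals: {Q, R, S, T, U}.
Reachable from S after that: {Q, R, S, T}.
Removed useless symbols: {P, U} and every production mentioning them.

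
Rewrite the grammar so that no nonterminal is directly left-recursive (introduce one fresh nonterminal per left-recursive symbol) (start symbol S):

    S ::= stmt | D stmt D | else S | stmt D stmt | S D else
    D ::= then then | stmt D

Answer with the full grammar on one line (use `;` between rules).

S ::= stmt S' | D stmt D S' | else S S' | stmt D stmt S'; D ::= then then | stmt D; S' ::= D else S' | epsilon

S is directly left-recursive.
For S: α = {D else}, β = {stmt, D stmt D, else S, stmt D stmt}. Rewrite as S → β S' and S' → α S' | ε.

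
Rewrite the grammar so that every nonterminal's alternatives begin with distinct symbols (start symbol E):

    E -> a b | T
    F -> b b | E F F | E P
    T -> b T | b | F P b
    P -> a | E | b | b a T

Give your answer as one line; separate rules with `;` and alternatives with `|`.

E -> a b | T; F -> b b | E F'; T -> F P b | b T'; P -> a | E | b P'; F' -> F F | P; T' -> T | ε; P' -> ε | a T

F has alternatives sharing prefix 'E': factor to F → E F' with F' → F F | P.
T has alternatives sharing prefix 'b': factor to T → b T' with T' → T | ε.
P has alternatives sharing prefix 'b': factor to P → b P' with P' → ε | a T.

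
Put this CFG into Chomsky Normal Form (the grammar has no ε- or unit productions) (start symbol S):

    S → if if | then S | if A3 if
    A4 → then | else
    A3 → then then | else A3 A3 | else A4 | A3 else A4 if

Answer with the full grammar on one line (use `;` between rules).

S → X1 X1 | X2 S | X1 Y1; A4 → then | else; A3 → X2 X2 | X3 Y2 | X3 A4 | A3 Y3; X1 → if; X2 → then; X3 → else; Y1 → A3 X1; Y2 → A3 A3; Y3 → X3 Y4; Y4 → A4 X1

Introduce a nonterminal for each terminal appearing in a rule of length ≥ 2: X1 → if, X2 → then, X3 → else.
Binarize each right-hand side of length ≥ 3 by chaining fresh nonterminals (Y1, Y2, …): affected rules were S → X1 A3 X1; A3 → X3 A3 A3; A3 → A3 X3 A4 X1.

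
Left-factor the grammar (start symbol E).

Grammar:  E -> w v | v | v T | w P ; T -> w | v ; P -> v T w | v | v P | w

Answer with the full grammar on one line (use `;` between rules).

E has alternatives sharing prefix 'w': factor to E → w E' with E' → v | P.
E has alternatives sharing prefix 'v': factor to E → v E'' with E'' → ε | T.
P has alternatives sharing prefix 'v': factor to P → v P' with P' → T w | ε | P.

E -> w E' | v E''; T -> w | v; P -> w | v P'; E' -> v | P; E'' -> ε | T; P' -> T w | ε | P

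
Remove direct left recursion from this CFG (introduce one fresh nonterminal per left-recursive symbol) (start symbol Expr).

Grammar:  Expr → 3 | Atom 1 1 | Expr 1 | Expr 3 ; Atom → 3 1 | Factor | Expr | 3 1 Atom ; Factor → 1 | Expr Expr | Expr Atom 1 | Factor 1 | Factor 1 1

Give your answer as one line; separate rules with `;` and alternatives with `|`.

Expr → 3 Expr1 | Atom 1 1 Expr1; Atom → 3 1 | Factor | Expr | 3 1 Atom; Factor → 1 Factor1 | Expr Expr Factor1 | Expr Atom 1 Factor1; Expr1 → 1 Expr1 | 3 Expr1 | ε; Factor1 → 1 Factor1 | 1 1 Factor1 | ε

Left recursion appears on Expr, Factor.
For Expr: α = {1, 3}, β = {3, Atom 1 1}. Rewrite as Expr → β Expr1 and Expr1 → α Expr1 | ε.
For Factor: α = {1, 1 1}, β = {1, Expr Expr, Expr Atom 1}. Rewrite as Factor → β Factor1 and Factor1 → α Factor1 | ε.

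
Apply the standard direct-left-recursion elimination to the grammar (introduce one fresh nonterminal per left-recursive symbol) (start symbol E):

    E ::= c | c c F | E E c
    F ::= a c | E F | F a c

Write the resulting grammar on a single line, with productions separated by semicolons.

E, F are directly left-recursive.
For E: α = {E c}, β = {c, c c F}. Rewrite as E → β E' and E' → α E' | ε.
For F: α = {a c}, β = {a c, E F}. Rewrite as F → β F' and F' → α F' | ε.

E ::= c E' | c c F E'; F ::= a c F' | E F F'; E' ::= E c E' | ε; F' ::= a c F' | ε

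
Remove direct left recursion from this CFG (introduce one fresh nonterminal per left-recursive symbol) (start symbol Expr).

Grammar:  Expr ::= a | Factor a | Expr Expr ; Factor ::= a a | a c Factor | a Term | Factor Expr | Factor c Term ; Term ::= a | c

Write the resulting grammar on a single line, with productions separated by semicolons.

Left recursion appears on Expr, Factor.
For Expr: α = {Expr}, β = {a, Factor a}. Rewrite as Expr → β Expr1 and Expr1 → α Expr1 | ε.
For Factor: α = {Expr, c Term}, β = {a a, a c Factor, a Term}. Rewrite as Factor → β Factor1 and Factor1 → α Factor1 | ε.

Expr ::= a Expr1 | Factor a Expr1; Factor ::= a a Factor1 | a c Factor Factor1 | a Term Factor1; Term ::= a | c; Expr1 ::= Expr Expr1 | ε; Factor1 ::= Expr Factor1 | c Term Factor1 | ε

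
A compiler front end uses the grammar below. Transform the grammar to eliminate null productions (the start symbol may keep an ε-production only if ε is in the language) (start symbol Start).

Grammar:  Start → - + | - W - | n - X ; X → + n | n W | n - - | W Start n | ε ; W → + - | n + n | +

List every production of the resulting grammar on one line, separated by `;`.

Start → - + | - W - | n - X | n -; X → + n | n W | n - - | W Start n; W → + - | n + n | +

Nullable nonterminals: {X}.
ε ∉ L(G), so no ε-production is kept.
Expand every rule over subsets of its nullable positions: Start → n - X gives n - X | n -.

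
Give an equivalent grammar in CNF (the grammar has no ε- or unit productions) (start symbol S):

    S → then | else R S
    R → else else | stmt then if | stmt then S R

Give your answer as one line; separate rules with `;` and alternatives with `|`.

Introduce a nonterminal for each terminal appearing in a rule of length ≥ 2: X1 → else, X2 → stmt, X3 → then, X4 → if.
Binarize each right-hand side of length ≥ 3 by chaining fresh nonterminals (Y1, Y2, …): affected rules were S → X1 R S; R → X2 X3 X4; R → X2 X3 S R.

S → then | X1 Y1; R → X1 X1 | X2 Y2 | X2 Y3; X1 → else; X2 → stmt; X3 → then; X4 → if; Y1 → R S; Y2 → X3 X4; Y3 → X3 Y4; Y4 → S R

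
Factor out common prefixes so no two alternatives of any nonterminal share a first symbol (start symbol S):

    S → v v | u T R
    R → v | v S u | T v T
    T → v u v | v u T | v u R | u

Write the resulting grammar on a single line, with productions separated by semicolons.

R has alternatives sharing prefix 'v': factor to R → v R' with R' → ε | S u.
T has alternatives sharing prefix 'v u': factor to T → v u T' with T' → v | T | R.

S → v v | u T R; R → T v T | v R'; T → u | v u T'; R' → epsilon | S u; T' → v | T | R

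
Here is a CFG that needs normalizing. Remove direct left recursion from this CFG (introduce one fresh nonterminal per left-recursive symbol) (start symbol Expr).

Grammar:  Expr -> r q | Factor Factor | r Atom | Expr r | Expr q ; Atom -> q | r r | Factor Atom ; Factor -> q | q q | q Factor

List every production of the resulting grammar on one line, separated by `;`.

Expr -> r q Expr1 | Factor Factor Expr1 | r Atom Expr1; Atom -> q | r r | Factor Atom; Factor -> q | q q | q Factor; Expr1 -> r Expr1 | q Expr1 | ε

Directly left-recursive nonterminal: Expr.
For Expr: α = {r, q}, β = {r q, Factor Factor, r Atom}. Rewrite as Expr → β Expr1 and Expr1 → α Expr1 | ε.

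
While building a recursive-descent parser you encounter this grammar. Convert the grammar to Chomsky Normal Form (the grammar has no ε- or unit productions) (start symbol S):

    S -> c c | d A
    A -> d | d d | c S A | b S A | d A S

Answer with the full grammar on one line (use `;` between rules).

Introduce a nonterminal for each terminal appearing in a rule of length ≥ 2: X1 → c, X2 → d, X3 → b.
Binarize each right-hand side of length ≥ 3 by chaining fresh nonterminals (Y1, Y2, …): affected rules were A → X1 S A; A → X3 S A; A → X2 A S.

S -> X1 X1 | X2 A; A -> d | X2 X2 | X1 Y1 | X3 Y2 | X2 Y3; X1 -> c; X2 -> d; X3 -> b; Y1 -> S A; Y2 -> S A; Y3 -> A S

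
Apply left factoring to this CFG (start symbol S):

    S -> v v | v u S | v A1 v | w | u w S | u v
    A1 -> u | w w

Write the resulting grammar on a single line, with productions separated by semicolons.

S has alternatives sharing prefix 'v': factor to S → v S' with S' → v | u S | A1 v.
S has alternatives sharing prefix 'u': factor to S → u S'' with S'' → w S | v.

S -> w | v S' | u S''; A1 -> u | w w; S' -> v | u S | A1 v; S'' -> w S | v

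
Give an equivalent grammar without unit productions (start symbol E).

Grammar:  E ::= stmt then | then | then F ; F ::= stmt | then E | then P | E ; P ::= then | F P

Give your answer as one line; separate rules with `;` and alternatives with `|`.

E ::= stmt then | then | then F; F ::= stmt then | then | then F | stmt | then E | then P; P ::= then | F P

Unit pairs: F ⇒* {E}.
For each unit pair (A, B), copy every non-unit production of B to A, then drop all unit productions.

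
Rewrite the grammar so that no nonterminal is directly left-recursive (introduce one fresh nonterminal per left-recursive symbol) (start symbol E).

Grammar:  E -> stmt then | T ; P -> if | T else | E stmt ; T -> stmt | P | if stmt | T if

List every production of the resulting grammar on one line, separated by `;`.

Left recursion appears on T.
For T: α = {if}, β = {stmt, P, if stmt}. Rewrite as T → β T' and T' → α T' | ε.

E -> stmt then | T; P -> if | T else | E stmt; T -> stmt T' | P T' | if stmt T'; T' -> if T' | ε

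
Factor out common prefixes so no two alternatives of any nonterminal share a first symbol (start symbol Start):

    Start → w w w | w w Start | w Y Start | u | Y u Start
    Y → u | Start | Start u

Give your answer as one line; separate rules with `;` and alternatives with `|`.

Start has alternatives sharing prefix 'w': factor to Start → w Start1 with Start1 → w w | w Start | Y Start.
Y has alternatives sharing prefix 'Start': factor to Y → Start Y1 with Y1 → ε | u.
Start1 has alternatives sharing prefix 'w': factor to Start1 → w Start11 with Start11 → w | Start.

Start → u | Y u Start | w Start1; Y → u | Start Y1; Start1 → Y Start | w Start11; Y1 → ε | u; Start11 → w | Start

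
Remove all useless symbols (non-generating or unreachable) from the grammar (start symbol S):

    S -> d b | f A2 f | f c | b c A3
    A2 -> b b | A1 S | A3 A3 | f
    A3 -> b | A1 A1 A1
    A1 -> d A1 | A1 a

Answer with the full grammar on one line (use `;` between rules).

Generating nonterminals: {A2, A3, S}.
Reachable from S after that: {A2, A3, S}.
Removed useless symbols: {A1} and every production mentioning them.

S -> d b | f A2 f | f c | b c A3; A2 -> b b | A3 A3 | f; A3 -> b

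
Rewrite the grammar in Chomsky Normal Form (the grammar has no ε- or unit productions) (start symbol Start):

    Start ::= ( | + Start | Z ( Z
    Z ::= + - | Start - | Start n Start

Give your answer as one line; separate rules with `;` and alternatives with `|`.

Introduce a nonterminal for each terminal appearing in a rule of length ≥ 2: X1 → +, X2 → (, X3 → -, X4 → n.
Binarize each right-hand side of length ≥ 3 by chaining fresh nonterminals (Y1, Y2, …): affected rules were Start → Z X2 Z; Z → Start X4 Start.

Start ::= ( | X1 Start | Z Y1; Z ::= X1 X3 | Start X3 | Start Y2; X1 ::= +; X2 ::= (; X3 ::= -; X4 ::= n; Y1 ::= X2 Z; Y2 ::= X4 Start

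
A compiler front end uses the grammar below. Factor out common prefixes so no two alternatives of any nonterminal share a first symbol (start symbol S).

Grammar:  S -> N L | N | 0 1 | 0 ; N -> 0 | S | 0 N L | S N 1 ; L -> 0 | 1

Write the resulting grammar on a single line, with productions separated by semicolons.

S -> N S' | 0 S''; N -> 0 N' | S N''; L -> 0 | 1; S' -> L | ε; S'' -> 1 | ε; N' -> ε | N L; N'' -> ε | N 1

S has alternatives sharing prefix 'N': factor to S → N S' with S' → L | ε.
S has alternatives sharing prefix '0': factor to S → 0 S'' with S'' → 1 | ε.
N has alternatives sharing prefix '0': factor to N → 0 N' with N' → ε | N L.
N has alternatives sharing prefix 'S': factor to N → S N'' with N'' → ε | N 1.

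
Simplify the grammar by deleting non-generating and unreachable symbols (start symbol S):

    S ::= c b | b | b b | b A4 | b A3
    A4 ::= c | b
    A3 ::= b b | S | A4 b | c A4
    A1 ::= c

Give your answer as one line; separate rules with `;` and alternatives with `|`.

Generating nonterminals: {A1, A3, A4, S}.
Reachable from S after that: {A3, A4, S}.
Removed useless symbols: {A1} and every production mentioning them.

S ::= c b | b | b b | b A4 | b A3; A4 ::= c | b; A3 ::= b b | S | A4 b | c A4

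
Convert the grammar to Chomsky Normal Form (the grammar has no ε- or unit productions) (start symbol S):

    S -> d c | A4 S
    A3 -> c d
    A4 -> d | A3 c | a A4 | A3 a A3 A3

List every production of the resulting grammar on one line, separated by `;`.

Introduce a nonterminal for each terminal appearing in a rule of length ≥ 2: X1 → d, X2 → c, X3 → a.
Binarize each right-hand side of length ≥ 3 by chaining fresh nonterminals (Y1, Y2, …): affected rules were A4 → A3 X3 A3 A3.

S -> X1 X2 | A4 S; A3 -> X2 X1; A4 -> d | A3 X2 | X3 A4 | A3 Y1; X1 -> d; X2 -> c; X3 -> a; Y1 -> X3 Y2; Y2 -> A3 A3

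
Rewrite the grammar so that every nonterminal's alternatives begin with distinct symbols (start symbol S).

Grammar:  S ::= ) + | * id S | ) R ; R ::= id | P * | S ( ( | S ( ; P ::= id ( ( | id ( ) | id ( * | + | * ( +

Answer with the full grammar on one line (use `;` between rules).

S ::= * id S | ) S'; R ::= id | P * | S ( R'; P ::= + | * ( + | id ( P'; S' ::= + | R; R' ::= ( | ε; P' ::= ( | ) | *

S has alternatives sharing prefix ')': factor to S → ) S' with S' → + | R.
R has alternatives sharing prefix 'S (': factor to R → S ( R' with R' → ( | ε.
P has alternatives sharing prefix 'id (': factor to P → id ( P' with P' → ( | ) | *.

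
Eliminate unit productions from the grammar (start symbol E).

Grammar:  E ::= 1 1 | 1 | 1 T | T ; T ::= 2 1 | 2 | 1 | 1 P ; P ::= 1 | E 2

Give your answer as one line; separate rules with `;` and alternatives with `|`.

E ::= 1 1 | 1 | 1 T | 2 1 | 2 | 1 P; T ::= 2 1 | 2 | 1 | 1 P; P ::= 1 | E 2

Unit pairs: E ⇒* {T}.
For each unit pair (A, B), copy every non-unit production of B to A, then drop all unit productions.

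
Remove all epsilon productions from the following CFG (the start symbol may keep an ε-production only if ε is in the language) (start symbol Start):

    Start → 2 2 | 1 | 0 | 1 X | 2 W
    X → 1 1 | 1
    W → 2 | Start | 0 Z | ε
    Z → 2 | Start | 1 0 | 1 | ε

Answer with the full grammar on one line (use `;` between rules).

Nullable set = {W, Z}.
ε ∉ L(G), so no ε-production is kept.
Add the nullable-subset variants: Start → 2 W gives 2 W | 2. W → 0 Z gives 0 Z | 0.

Start → 2 2 | 1 | 0 | 1 X | 2 W | 2; X → 1 1 | 1; W → 2 | Start | 0 Z | 0; Z → 2 | Start | 1 0 | 1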